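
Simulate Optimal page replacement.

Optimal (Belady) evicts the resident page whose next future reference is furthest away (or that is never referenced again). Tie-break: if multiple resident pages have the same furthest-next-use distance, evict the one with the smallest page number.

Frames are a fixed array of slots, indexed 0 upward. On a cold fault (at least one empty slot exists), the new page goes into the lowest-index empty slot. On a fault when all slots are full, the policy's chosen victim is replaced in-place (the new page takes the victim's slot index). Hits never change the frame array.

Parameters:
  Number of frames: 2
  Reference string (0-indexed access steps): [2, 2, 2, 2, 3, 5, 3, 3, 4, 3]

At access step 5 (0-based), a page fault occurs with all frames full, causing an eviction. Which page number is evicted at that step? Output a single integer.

Answer: 2

Derivation:
Step 0: ref 2 -> FAULT, frames=[2,-]
Step 1: ref 2 -> HIT, frames=[2,-]
Step 2: ref 2 -> HIT, frames=[2,-]
Step 3: ref 2 -> HIT, frames=[2,-]
Step 4: ref 3 -> FAULT, frames=[2,3]
Step 5: ref 5 -> FAULT, evict 2, frames=[5,3]
At step 5: evicted page 2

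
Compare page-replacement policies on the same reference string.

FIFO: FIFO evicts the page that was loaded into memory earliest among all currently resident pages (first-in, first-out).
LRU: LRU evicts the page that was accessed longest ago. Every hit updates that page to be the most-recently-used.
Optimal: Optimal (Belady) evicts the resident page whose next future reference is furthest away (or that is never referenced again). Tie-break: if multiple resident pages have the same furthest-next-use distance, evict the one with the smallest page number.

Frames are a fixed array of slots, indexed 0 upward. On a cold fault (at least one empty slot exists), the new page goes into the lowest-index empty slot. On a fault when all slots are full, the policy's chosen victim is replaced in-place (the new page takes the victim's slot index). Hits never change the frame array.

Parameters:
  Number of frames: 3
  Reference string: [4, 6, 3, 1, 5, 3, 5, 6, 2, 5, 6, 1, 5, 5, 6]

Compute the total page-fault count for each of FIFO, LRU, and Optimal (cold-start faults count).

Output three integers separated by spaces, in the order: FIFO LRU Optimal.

--- FIFO ---
  step 0: ref 4 -> FAULT, frames=[4,-,-] (faults so far: 1)
  step 1: ref 6 -> FAULT, frames=[4,6,-] (faults so far: 2)
  step 2: ref 3 -> FAULT, frames=[4,6,3] (faults so far: 3)
  step 3: ref 1 -> FAULT, evict 4, frames=[1,6,3] (faults so far: 4)
  step 4: ref 5 -> FAULT, evict 6, frames=[1,5,3] (faults so far: 5)
  step 5: ref 3 -> HIT, frames=[1,5,3] (faults so far: 5)
  step 6: ref 5 -> HIT, frames=[1,5,3] (faults so far: 5)
  step 7: ref 6 -> FAULT, evict 3, frames=[1,5,6] (faults so far: 6)
  step 8: ref 2 -> FAULT, evict 1, frames=[2,5,6] (faults so far: 7)
  step 9: ref 5 -> HIT, frames=[2,5,6] (faults so far: 7)
  step 10: ref 6 -> HIT, frames=[2,5,6] (faults so far: 7)
  step 11: ref 1 -> FAULT, evict 5, frames=[2,1,6] (faults so far: 8)
  step 12: ref 5 -> FAULT, evict 6, frames=[2,1,5] (faults so far: 9)
  step 13: ref 5 -> HIT, frames=[2,1,5] (faults so far: 9)
  step 14: ref 6 -> FAULT, evict 2, frames=[6,1,5] (faults so far: 10)
  FIFO total faults: 10
--- LRU ---
  step 0: ref 4 -> FAULT, frames=[4,-,-] (faults so far: 1)
  step 1: ref 6 -> FAULT, frames=[4,6,-] (faults so far: 2)
  step 2: ref 3 -> FAULT, frames=[4,6,3] (faults so far: 3)
  step 3: ref 1 -> FAULT, evict 4, frames=[1,6,3] (faults so far: 4)
  step 4: ref 5 -> FAULT, evict 6, frames=[1,5,3] (faults so far: 5)
  step 5: ref 3 -> HIT, frames=[1,5,3] (faults so far: 5)
  step 6: ref 5 -> HIT, frames=[1,5,3] (faults so far: 5)
  step 7: ref 6 -> FAULT, evict 1, frames=[6,5,3] (faults so far: 6)
  step 8: ref 2 -> FAULT, evict 3, frames=[6,5,2] (faults so far: 7)
  step 9: ref 5 -> HIT, frames=[6,5,2] (faults so far: 7)
  step 10: ref 6 -> HIT, frames=[6,5,2] (faults so far: 7)
  step 11: ref 1 -> FAULT, evict 2, frames=[6,5,1] (faults so far: 8)
  step 12: ref 5 -> HIT, frames=[6,5,1] (faults so far: 8)
  step 13: ref 5 -> HIT, frames=[6,5,1] (faults so far: 8)
  step 14: ref 6 -> HIT, frames=[6,5,1] (faults so far: 8)
  LRU total faults: 8
--- Optimal ---
  step 0: ref 4 -> FAULT, frames=[4,-,-] (faults so far: 1)
  step 1: ref 6 -> FAULT, frames=[4,6,-] (faults so far: 2)
  step 2: ref 3 -> FAULT, frames=[4,6,3] (faults so far: 3)
  step 3: ref 1 -> FAULT, evict 4, frames=[1,6,3] (faults so far: 4)
  step 4: ref 5 -> FAULT, evict 1, frames=[5,6,3] (faults so far: 5)
  step 5: ref 3 -> HIT, frames=[5,6,3] (faults so far: 5)
  step 6: ref 5 -> HIT, frames=[5,6,3] (faults so far: 5)
  step 7: ref 6 -> HIT, frames=[5,6,3] (faults so far: 5)
  step 8: ref 2 -> FAULT, evict 3, frames=[5,6,2] (faults so far: 6)
  step 9: ref 5 -> HIT, frames=[5,6,2] (faults so far: 6)
  step 10: ref 6 -> HIT, frames=[5,6,2] (faults so far: 6)
  step 11: ref 1 -> FAULT, evict 2, frames=[5,6,1] (faults so far: 7)
  step 12: ref 5 -> HIT, frames=[5,6,1] (faults so far: 7)
  step 13: ref 5 -> HIT, frames=[5,6,1] (faults so far: 7)
  step 14: ref 6 -> HIT, frames=[5,6,1] (faults so far: 7)
  Optimal total faults: 7

Answer: 10 8 7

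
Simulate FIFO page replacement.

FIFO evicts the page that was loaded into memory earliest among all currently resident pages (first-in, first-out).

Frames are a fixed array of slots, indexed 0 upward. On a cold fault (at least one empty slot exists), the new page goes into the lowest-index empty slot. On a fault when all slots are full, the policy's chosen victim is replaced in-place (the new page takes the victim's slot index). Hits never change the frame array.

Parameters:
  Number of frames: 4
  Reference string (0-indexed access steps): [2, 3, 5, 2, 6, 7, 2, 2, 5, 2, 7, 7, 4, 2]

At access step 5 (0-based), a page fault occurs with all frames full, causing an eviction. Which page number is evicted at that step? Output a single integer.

Answer: 2

Derivation:
Step 0: ref 2 -> FAULT, frames=[2,-,-,-]
Step 1: ref 3 -> FAULT, frames=[2,3,-,-]
Step 2: ref 5 -> FAULT, frames=[2,3,5,-]
Step 3: ref 2 -> HIT, frames=[2,3,5,-]
Step 4: ref 6 -> FAULT, frames=[2,3,5,6]
Step 5: ref 7 -> FAULT, evict 2, frames=[7,3,5,6]
At step 5: evicted page 2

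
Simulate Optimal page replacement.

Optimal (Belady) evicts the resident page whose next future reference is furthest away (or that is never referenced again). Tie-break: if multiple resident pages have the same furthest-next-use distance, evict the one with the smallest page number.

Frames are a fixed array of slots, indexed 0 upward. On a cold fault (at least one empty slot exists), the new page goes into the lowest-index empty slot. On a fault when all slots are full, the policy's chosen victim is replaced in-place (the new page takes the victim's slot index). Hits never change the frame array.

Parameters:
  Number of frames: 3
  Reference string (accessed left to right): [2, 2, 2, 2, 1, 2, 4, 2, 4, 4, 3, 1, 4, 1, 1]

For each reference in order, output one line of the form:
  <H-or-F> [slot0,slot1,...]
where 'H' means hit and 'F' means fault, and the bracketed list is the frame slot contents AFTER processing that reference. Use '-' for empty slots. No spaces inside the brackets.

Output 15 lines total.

F [2,-,-]
H [2,-,-]
H [2,-,-]
H [2,-,-]
F [2,1,-]
H [2,1,-]
F [2,1,4]
H [2,1,4]
H [2,1,4]
H [2,1,4]
F [3,1,4]
H [3,1,4]
H [3,1,4]
H [3,1,4]
H [3,1,4]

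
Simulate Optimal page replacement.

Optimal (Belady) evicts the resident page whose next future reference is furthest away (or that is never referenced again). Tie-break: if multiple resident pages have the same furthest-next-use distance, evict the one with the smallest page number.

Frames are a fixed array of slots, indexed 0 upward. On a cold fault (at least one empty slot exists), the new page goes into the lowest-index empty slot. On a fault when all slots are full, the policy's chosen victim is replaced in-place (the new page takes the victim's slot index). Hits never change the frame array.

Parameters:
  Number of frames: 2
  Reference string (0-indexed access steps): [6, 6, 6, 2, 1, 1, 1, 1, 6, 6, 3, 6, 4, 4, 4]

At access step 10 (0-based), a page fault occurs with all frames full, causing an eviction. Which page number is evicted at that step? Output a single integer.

Step 0: ref 6 -> FAULT, frames=[6,-]
Step 1: ref 6 -> HIT, frames=[6,-]
Step 2: ref 6 -> HIT, frames=[6,-]
Step 3: ref 2 -> FAULT, frames=[6,2]
Step 4: ref 1 -> FAULT, evict 2, frames=[6,1]
Step 5: ref 1 -> HIT, frames=[6,1]
Step 6: ref 1 -> HIT, frames=[6,1]
Step 7: ref 1 -> HIT, frames=[6,1]
Step 8: ref 6 -> HIT, frames=[6,1]
Step 9: ref 6 -> HIT, frames=[6,1]
Step 10: ref 3 -> FAULT, evict 1, frames=[6,3]
At step 10: evicted page 1

Answer: 1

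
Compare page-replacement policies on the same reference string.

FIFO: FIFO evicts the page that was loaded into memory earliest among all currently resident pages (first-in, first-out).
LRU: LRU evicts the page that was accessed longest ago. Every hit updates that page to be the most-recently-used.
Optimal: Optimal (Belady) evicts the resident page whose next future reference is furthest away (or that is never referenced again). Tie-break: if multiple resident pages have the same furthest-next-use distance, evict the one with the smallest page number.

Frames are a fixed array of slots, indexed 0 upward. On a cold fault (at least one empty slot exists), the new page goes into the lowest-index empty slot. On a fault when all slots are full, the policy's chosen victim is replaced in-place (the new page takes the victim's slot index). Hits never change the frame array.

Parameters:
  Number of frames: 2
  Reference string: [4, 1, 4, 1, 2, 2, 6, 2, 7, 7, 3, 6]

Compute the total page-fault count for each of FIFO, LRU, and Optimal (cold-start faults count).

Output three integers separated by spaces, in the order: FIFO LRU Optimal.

--- FIFO ---
  step 0: ref 4 -> FAULT, frames=[4,-] (faults so far: 1)
  step 1: ref 1 -> FAULT, frames=[4,1] (faults so far: 2)
  step 2: ref 4 -> HIT, frames=[4,1] (faults so far: 2)
  step 3: ref 1 -> HIT, frames=[4,1] (faults so far: 2)
  step 4: ref 2 -> FAULT, evict 4, frames=[2,1] (faults so far: 3)
  step 5: ref 2 -> HIT, frames=[2,1] (faults so far: 3)
  step 6: ref 6 -> FAULT, evict 1, frames=[2,6] (faults so far: 4)
  step 7: ref 2 -> HIT, frames=[2,6] (faults so far: 4)
  step 8: ref 7 -> FAULT, evict 2, frames=[7,6] (faults so far: 5)
  step 9: ref 7 -> HIT, frames=[7,6] (faults so far: 5)
  step 10: ref 3 -> FAULT, evict 6, frames=[7,3] (faults so far: 6)
  step 11: ref 6 -> FAULT, evict 7, frames=[6,3] (faults so far: 7)
  FIFO total faults: 7
--- LRU ---
  step 0: ref 4 -> FAULT, frames=[4,-] (faults so far: 1)
  step 1: ref 1 -> FAULT, frames=[4,1] (faults so far: 2)
  step 2: ref 4 -> HIT, frames=[4,1] (faults so far: 2)
  step 3: ref 1 -> HIT, frames=[4,1] (faults so far: 2)
  step 4: ref 2 -> FAULT, evict 4, frames=[2,1] (faults so far: 3)
  step 5: ref 2 -> HIT, frames=[2,1] (faults so far: 3)
  step 6: ref 6 -> FAULT, evict 1, frames=[2,6] (faults so far: 4)
  step 7: ref 2 -> HIT, frames=[2,6] (faults so far: 4)
  step 8: ref 7 -> FAULT, evict 6, frames=[2,7] (faults so far: 5)
  step 9: ref 7 -> HIT, frames=[2,7] (faults so far: 5)
  step 10: ref 3 -> FAULT, evict 2, frames=[3,7] (faults so far: 6)
  step 11: ref 6 -> FAULT, evict 7, frames=[3,6] (faults so far: 7)
  LRU total faults: 7
--- Optimal ---
  step 0: ref 4 -> FAULT, frames=[4,-] (faults so far: 1)
  step 1: ref 1 -> FAULT, frames=[4,1] (faults so far: 2)
  step 2: ref 4 -> HIT, frames=[4,1] (faults so far: 2)
  step 3: ref 1 -> HIT, frames=[4,1] (faults so far: 2)
  step 4: ref 2 -> FAULT, evict 1, frames=[4,2] (faults so far: 3)
  step 5: ref 2 -> HIT, frames=[4,2] (faults so far: 3)
  step 6: ref 6 -> FAULT, evict 4, frames=[6,2] (faults so far: 4)
  step 7: ref 2 -> HIT, frames=[6,2] (faults so far: 4)
  step 8: ref 7 -> FAULT, evict 2, frames=[6,7] (faults so far: 5)
  step 9: ref 7 -> HIT, frames=[6,7] (faults so far: 5)
  step 10: ref 3 -> FAULT, evict 7, frames=[6,3] (faults so far: 6)
  step 11: ref 6 -> HIT, frames=[6,3] (faults so far: 6)
  Optimal total faults: 6

Answer: 7 7 6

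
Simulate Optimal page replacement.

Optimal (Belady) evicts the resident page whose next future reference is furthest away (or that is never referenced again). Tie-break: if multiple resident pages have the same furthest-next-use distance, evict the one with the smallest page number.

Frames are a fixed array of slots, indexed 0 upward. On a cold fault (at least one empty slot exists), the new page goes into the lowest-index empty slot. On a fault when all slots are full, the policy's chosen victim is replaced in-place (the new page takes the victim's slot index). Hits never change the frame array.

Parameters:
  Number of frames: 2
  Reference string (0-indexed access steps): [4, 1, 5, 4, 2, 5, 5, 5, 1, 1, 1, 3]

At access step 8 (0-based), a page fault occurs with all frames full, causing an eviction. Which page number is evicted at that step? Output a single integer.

Step 0: ref 4 -> FAULT, frames=[4,-]
Step 1: ref 1 -> FAULT, frames=[4,1]
Step 2: ref 5 -> FAULT, evict 1, frames=[4,5]
Step 3: ref 4 -> HIT, frames=[4,5]
Step 4: ref 2 -> FAULT, evict 4, frames=[2,5]
Step 5: ref 5 -> HIT, frames=[2,5]
Step 6: ref 5 -> HIT, frames=[2,5]
Step 7: ref 5 -> HIT, frames=[2,5]
Step 8: ref 1 -> FAULT, evict 2, frames=[1,5]
At step 8: evicted page 2

Answer: 2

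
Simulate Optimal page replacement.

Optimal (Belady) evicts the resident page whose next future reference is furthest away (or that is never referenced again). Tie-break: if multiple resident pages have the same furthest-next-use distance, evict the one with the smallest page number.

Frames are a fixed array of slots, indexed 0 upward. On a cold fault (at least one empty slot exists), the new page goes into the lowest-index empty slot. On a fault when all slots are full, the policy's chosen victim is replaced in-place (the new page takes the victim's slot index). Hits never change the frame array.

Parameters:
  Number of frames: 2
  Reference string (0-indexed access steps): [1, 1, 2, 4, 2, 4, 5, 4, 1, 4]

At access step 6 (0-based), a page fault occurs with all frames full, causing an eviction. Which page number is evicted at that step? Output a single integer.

Answer: 2

Derivation:
Step 0: ref 1 -> FAULT, frames=[1,-]
Step 1: ref 1 -> HIT, frames=[1,-]
Step 2: ref 2 -> FAULT, frames=[1,2]
Step 3: ref 4 -> FAULT, evict 1, frames=[4,2]
Step 4: ref 2 -> HIT, frames=[4,2]
Step 5: ref 4 -> HIT, frames=[4,2]
Step 6: ref 5 -> FAULT, evict 2, frames=[4,5]
At step 6: evicted page 2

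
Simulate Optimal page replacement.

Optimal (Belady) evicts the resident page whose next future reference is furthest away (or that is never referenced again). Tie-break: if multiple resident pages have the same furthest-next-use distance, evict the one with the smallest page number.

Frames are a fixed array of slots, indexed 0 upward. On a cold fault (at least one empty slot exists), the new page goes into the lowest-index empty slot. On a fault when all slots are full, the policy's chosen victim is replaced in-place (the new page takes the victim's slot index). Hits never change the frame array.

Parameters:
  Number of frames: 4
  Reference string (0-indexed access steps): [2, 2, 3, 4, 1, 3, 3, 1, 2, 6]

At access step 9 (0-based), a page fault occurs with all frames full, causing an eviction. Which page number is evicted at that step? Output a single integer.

Answer: 1

Derivation:
Step 0: ref 2 -> FAULT, frames=[2,-,-,-]
Step 1: ref 2 -> HIT, frames=[2,-,-,-]
Step 2: ref 3 -> FAULT, frames=[2,3,-,-]
Step 3: ref 4 -> FAULT, frames=[2,3,4,-]
Step 4: ref 1 -> FAULT, frames=[2,3,4,1]
Step 5: ref 3 -> HIT, frames=[2,3,4,1]
Step 6: ref 3 -> HIT, frames=[2,3,4,1]
Step 7: ref 1 -> HIT, frames=[2,3,4,1]
Step 8: ref 2 -> HIT, frames=[2,3,4,1]
Step 9: ref 6 -> FAULT, evict 1, frames=[2,3,4,6]
At step 9: evicted page 1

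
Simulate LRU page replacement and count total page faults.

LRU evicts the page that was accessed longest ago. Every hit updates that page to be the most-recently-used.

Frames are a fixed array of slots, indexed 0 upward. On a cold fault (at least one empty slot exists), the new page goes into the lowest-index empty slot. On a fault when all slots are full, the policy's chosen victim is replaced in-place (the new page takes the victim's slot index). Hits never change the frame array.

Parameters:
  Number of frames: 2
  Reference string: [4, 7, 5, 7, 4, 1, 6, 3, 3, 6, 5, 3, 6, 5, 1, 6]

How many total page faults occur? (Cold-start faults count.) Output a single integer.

Step 0: ref 4 → FAULT, frames=[4,-]
Step 1: ref 7 → FAULT, frames=[4,7]
Step 2: ref 5 → FAULT (evict 4), frames=[5,7]
Step 3: ref 7 → HIT, frames=[5,7]
Step 4: ref 4 → FAULT (evict 5), frames=[4,7]
Step 5: ref 1 → FAULT (evict 7), frames=[4,1]
Step 6: ref 6 → FAULT (evict 4), frames=[6,1]
Step 7: ref 3 → FAULT (evict 1), frames=[6,3]
Step 8: ref 3 → HIT, frames=[6,3]
Step 9: ref 6 → HIT, frames=[6,3]
Step 10: ref 5 → FAULT (evict 3), frames=[6,5]
Step 11: ref 3 → FAULT (evict 6), frames=[3,5]
Step 12: ref 6 → FAULT (evict 5), frames=[3,6]
Step 13: ref 5 → FAULT (evict 3), frames=[5,6]
Step 14: ref 1 → FAULT (evict 6), frames=[5,1]
Step 15: ref 6 → FAULT (evict 5), frames=[6,1]
Total faults: 13

Answer: 13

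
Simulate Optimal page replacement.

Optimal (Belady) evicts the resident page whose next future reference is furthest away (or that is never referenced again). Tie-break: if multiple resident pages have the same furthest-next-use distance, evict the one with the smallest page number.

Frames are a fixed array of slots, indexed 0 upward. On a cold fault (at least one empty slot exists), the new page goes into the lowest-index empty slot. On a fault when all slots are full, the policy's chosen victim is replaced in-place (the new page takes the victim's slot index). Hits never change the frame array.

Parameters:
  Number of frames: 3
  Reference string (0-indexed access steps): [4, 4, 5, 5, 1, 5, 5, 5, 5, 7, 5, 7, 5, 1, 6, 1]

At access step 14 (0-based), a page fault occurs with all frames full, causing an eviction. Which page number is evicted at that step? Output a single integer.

Step 0: ref 4 -> FAULT, frames=[4,-,-]
Step 1: ref 4 -> HIT, frames=[4,-,-]
Step 2: ref 5 -> FAULT, frames=[4,5,-]
Step 3: ref 5 -> HIT, frames=[4,5,-]
Step 4: ref 1 -> FAULT, frames=[4,5,1]
Step 5: ref 5 -> HIT, frames=[4,5,1]
Step 6: ref 5 -> HIT, frames=[4,5,1]
Step 7: ref 5 -> HIT, frames=[4,5,1]
Step 8: ref 5 -> HIT, frames=[4,5,1]
Step 9: ref 7 -> FAULT, evict 4, frames=[7,5,1]
Step 10: ref 5 -> HIT, frames=[7,5,1]
Step 11: ref 7 -> HIT, frames=[7,5,1]
Step 12: ref 5 -> HIT, frames=[7,5,1]
Step 13: ref 1 -> HIT, frames=[7,5,1]
Step 14: ref 6 -> FAULT, evict 5, frames=[7,6,1]
At step 14: evicted page 5

Answer: 5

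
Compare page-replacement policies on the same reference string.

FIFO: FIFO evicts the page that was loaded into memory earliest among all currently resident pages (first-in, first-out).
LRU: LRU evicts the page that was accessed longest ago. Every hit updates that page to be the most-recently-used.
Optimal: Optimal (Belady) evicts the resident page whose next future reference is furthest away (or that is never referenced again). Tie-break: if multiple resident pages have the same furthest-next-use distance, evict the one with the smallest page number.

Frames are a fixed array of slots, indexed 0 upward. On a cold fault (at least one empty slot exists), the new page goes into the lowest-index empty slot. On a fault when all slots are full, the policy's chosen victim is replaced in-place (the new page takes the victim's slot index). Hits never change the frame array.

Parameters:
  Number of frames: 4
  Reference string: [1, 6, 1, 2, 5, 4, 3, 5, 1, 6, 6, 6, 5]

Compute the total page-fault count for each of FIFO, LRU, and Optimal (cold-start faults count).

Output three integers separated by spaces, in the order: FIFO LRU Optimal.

--- FIFO ---
  step 0: ref 1 -> FAULT, frames=[1,-,-,-] (faults so far: 1)
  step 1: ref 6 -> FAULT, frames=[1,6,-,-] (faults so far: 2)
  step 2: ref 1 -> HIT, frames=[1,6,-,-] (faults so far: 2)
  step 3: ref 2 -> FAULT, frames=[1,6,2,-] (faults so far: 3)
  step 4: ref 5 -> FAULT, frames=[1,6,2,5] (faults so far: 4)
  step 5: ref 4 -> FAULT, evict 1, frames=[4,6,2,5] (faults so far: 5)
  step 6: ref 3 -> FAULT, evict 6, frames=[4,3,2,5] (faults so far: 6)
  step 7: ref 5 -> HIT, frames=[4,3,2,5] (faults so far: 6)
  step 8: ref 1 -> FAULT, evict 2, frames=[4,3,1,5] (faults so far: 7)
  step 9: ref 6 -> FAULT, evict 5, frames=[4,3,1,6] (faults so far: 8)
  step 10: ref 6 -> HIT, frames=[4,3,1,6] (faults so far: 8)
  step 11: ref 6 -> HIT, frames=[4,3,1,6] (faults so far: 8)
  step 12: ref 5 -> FAULT, evict 4, frames=[5,3,1,6] (faults so far: 9)
  FIFO total faults: 9
--- LRU ---
  step 0: ref 1 -> FAULT, frames=[1,-,-,-] (faults so far: 1)
  step 1: ref 6 -> FAULT, frames=[1,6,-,-] (faults so far: 2)
  step 2: ref 1 -> HIT, frames=[1,6,-,-] (faults so far: 2)
  step 3: ref 2 -> FAULT, frames=[1,6,2,-] (faults so far: 3)
  step 4: ref 5 -> FAULT, frames=[1,6,2,5] (faults so far: 4)
  step 5: ref 4 -> FAULT, evict 6, frames=[1,4,2,5] (faults so far: 5)
  step 6: ref 3 -> FAULT, evict 1, frames=[3,4,2,5] (faults so far: 6)
  step 7: ref 5 -> HIT, frames=[3,4,2,5] (faults so far: 6)
  step 8: ref 1 -> FAULT, evict 2, frames=[3,4,1,5] (faults so far: 7)
  step 9: ref 6 -> FAULT, evict 4, frames=[3,6,1,5] (faults so far: 8)
  step 10: ref 6 -> HIT, frames=[3,6,1,5] (faults so far: 8)
  step 11: ref 6 -> HIT, frames=[3,6,1,5] (faults so far: 8)
  step 12: ref 5 -> HIT, frames=[3,6,1,5] (faults so far: 8)
  LRU total faults: 8
--- Optimal ---
  step 0: ref 1 -> FAULT, frames=[1,-,-,-] (faults so far: 1)
  step 1: ref 6 -> FAULT, frames=[1,6,-,-] (faults so far: 2)
  step 2: ref 1 -> HIT, frames=[1,6,-,-] (faults so far: 2)
  step 3: ref 2 -> FAULT, frames=[1,6,2,-] (faults so far: 3)
  step 4: ref 5 -> FAULT, frames=[1,6,2,5] (faults so far: 4)
  step 5: ref 4 -> FAULT, evict 2, frames=[1,6,4,5] (faults so far: 5)
  step 6: ref 3 -> FAULT, evict 4, frames=[1,6,3,5] (faults so far: 6)
  step 7: ref 5 -> HIT, frames=[1,6,3,5] (faults so far: 6)
  step 8: ref 1 -> HIT, frames=[1,6,3,5] (faults so far: 6)
  step 9: ref 6 -> HIT, frames=[1,6,3,5] (faults so far: 6)
  step 10: ref 6 -> HIT, frames=[1,6,3,5] (faults so far: 6)
  step 11: ref 6 -> HIT, frames=[1,6,3,5] (faults so far: 6)
  step 12: ref 5 -> HIT, frames=[1,6,3,5] (faults so far: 6)
  Optimal total faults: 6

Answer: 9 8 6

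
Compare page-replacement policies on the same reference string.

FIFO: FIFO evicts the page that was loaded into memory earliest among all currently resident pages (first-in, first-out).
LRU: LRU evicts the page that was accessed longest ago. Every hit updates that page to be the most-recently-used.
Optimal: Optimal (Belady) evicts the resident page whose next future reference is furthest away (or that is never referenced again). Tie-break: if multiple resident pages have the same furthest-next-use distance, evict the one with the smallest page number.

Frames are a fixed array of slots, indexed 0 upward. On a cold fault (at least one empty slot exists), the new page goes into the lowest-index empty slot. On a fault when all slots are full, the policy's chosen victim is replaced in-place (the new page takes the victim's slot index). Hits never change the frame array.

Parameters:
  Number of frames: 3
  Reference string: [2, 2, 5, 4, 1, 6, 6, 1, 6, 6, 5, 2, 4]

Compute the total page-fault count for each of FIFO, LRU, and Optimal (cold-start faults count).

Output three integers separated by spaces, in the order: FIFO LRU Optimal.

--- FIFO ---
  step 0: ref 2 -> FAULT, frames=[2,-,-] (faults so far: 1)
  step 1: ref 2 -> HIT, frames=[2,-,-] (faults so far: 1)
  step 2: ref 5 -> FAULT, frames=[2,5,-] (faults so far: 2)
  step 3: ref 4 -> FAULT, frames=[2,5,4] (faults so far: 3)
  step 4: ref 1 -> FAULT, evict 2, frames=[1,5,4] (faults so far: 4)
  step 5: ref 6 -> FAULT, evict 5, frames=[1,6,4] (faults so far: 5)
  step 6: ref 6 -> HIT, frames=[1,6,4] (faults so far: 5)
  step 7: ref 1 -> HIT, frames=[1,6,4] (faults so far: 5)
  step 8: ref 6 -> HIT, frames=[1,6,4] (faults so far: 5)
  step 9: ref 6 -> HIT, frames=[1,6,4] (faults so far: 5)
  step 10: ref 5 -> FAULT, evict 4, frames=[1,6,5] (faults so far: 6)
  step 11: ref 2 -> FAULT, evict 1, frames=[2,6,5] (faults so far: 7)
  step 12: ref 4 -> FAULT, evict 6, frames=[2,4,5] (faults so far: 8)
  FIFO total faults: 8
--- LRU ---
  step 0: ref 2 -> FAULT, frames=[2,-,-] (faults so far: 1)
  step 1: ref 2 -> HIT, frames=[2,-,-] (faults so far: 1)
  step 2: ref 5 -> FAULT, frames=[2,5,-] (faults so far: 2)
  step 3: ref 4 -> FAULT, frames=[2,5,4] (faults so far: 3)
  step 4: ref 1 -> FAULT, evict 2, frames=[1,5,4] (faults so far: 4)
  step 5: ref 6 -> FAULT, evict 5, frames=[1,6,4] (faults so far: 5)
  step 6: ref 6 -> HIT, frames=[1,6,4] (faults so far: 5)
  step 7: ref 1 -> HIT, frames=[1,6,4] (faults so far: 5)
  step 8: ref 6 -> HIT, frames=[1,6,4] (faults so far: 5)
  step 9: ref 6 -> HIT, frames=[1,6,4] (faults so far: 5)
  step 10: ref 5 -> FAULT, evict 4, frames=[1,6,5] (faults so far: 6)
  step 11: ref 2 -> FAULT, evict 1, frames=[2,6,5] (faults so far: 7)
  step 12: ref 4 -> FAULT, evict 6, frames=[2,4,5] (faults so far: 8)
  LRU total faults: 8
--- Optimal ---
  step 0: ref 2 -> FAULT, frames=[2,-,-] (faults so far: 1)
  step 1: ref 2 -> HIT, frames=[2,-,-] (faults so far: 1)
  step 2: ref 5 -> FAULT, frames=[2,5,-] (faults so far: 2)
  step 3: ref 4 -> FAULT, frames=[2,5,4] (faults so far: 3)
  step 4: ref 1 -> FAULT, evict 4, frames=[2,5,1] (faults so far: 4)
  step 5: ref 6 -> FAULT, evict 2, frames=[6,5,1] (faults so far: 5)
  step 6: ref 6 -> HIT, frames=[6,5,1] (faults so far: 5)
  step 7: ref 1 -> HIT, frames=[6,5,1] (faults so far: 5)
  step 8: ref 6 -> HIT, frames=[6,5,1] (faults so far: 5)
  step 9: ref 6 -> HIT, frames=[6,5,1] (faults so far: 5)
  step 10: ref 5 -> HIT, frames=[6,5,1] (faults so far: 5)
  step 11: ref 2 -> FAULT, evict 1, frames=[6,5,2] (faults so far: 6)
  step 12: ref 4 -> FAULT, evict 2, frames=[6,5,4] (faults so far: 7)
  Optimal total faults: 7

Answer: 8 8 7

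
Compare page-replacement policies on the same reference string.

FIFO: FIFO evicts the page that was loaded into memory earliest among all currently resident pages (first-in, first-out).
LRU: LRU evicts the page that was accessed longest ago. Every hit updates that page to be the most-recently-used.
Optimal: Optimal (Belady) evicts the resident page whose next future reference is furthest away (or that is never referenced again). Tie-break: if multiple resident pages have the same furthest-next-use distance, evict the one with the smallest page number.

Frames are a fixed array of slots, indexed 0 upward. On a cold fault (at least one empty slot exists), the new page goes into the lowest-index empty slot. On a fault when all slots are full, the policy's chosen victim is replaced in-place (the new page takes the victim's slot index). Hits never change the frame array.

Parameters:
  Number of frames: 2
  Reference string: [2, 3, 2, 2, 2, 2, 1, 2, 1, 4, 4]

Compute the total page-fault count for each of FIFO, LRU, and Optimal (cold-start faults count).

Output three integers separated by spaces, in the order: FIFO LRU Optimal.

--- FIFO ---
  step 0: ref 2 -> FAULT, frames=[2,-] (faults so far: 1)
  step 1: ref 3 -> FAULT, frames=[2,3] (faults so far: 2)
  step 2: ref 2 -> HIT, frames=[2,3] (faults so far: 2)
  step 3: ref 2 -> HIT, frames=[2,3] (faults so far: 2)
  step 4: ref 2 -> HIT, frames=[2,3] (faults so far: 2)
  step 5: ref 2 -> HIT, frames=[2,3] (faults so far: 2)
  step 6: ref 1 -> FAULT, evict 2, frames=[1,3] (faults so far: 3)
  step 7: ref 2 -> FAULT, evict 3, frames=[1,2] (faults so far: 4)
  step 8: ref 1 -> HIT, frames=[1,2] (faults so far: 4)
  step 9: ref 4 -> FAULT, evict 1, frames=[4,2] (faults so far: 5)
  step 10: ref 4 -> HIT, frames=[4,2] (faults so far: 5)
  FIFO total faults: 5
--- LRU ---
  step 0: ref 2 -> FAULT, frames=[2,-] (faults so far: 1)
  step 1: ref 3 -> FAULT, frames=[2,3] (faults so far: 2)
  step 2: ref 2 -> HIT, frames=[2,3] (faults so far: 2)
  step 3: ref 2 -> HIT, frames=[2,3] (faults so far: 2)
  step 4: ref 2 -> HIT, frames=[2,3] (faults so far: 2)
  step 5: ref 2 -> HIT, frames=[2,3] (faults so far: 2)
  step 6: ref 1 -> FAULT, evict 3, frames=[2,1] (faults so far: 3)
  step 7: ref 2 -> HIT, frames=[2,1] (faults so far: 3)
  step 8: ref 1 -> HIT, frames=[2,1] (faults so far: 3)
  step 9: ref 4 -> FAULT, evict 2, frames=[4,1] (faults so far: 4)
  step 10: ref 4 -> HIT, frames=[4,1] (faults so far: 4)
  LRU total faults: 4
--- Optimal ---
  step 0: ref 2 -> FAULT, frames=[2,-] (faults so far: 1)
  step 1: ref 3 -> FAULT, frames=[2,3] (faults so far: 2)
  step 2: ref 2 -> HIT, frames=[2,3] (faults so far: 2)
  step 3: ref 2 -> HIT, frames=[2,3] (faults so far: 2)
  step 4: ref 2 -> HIT, frames=[2,3] (faults so far: 2)
  step 5: ref 2 -> HIT, frames=[2,3] (faults so far: 2)
  step 6: ref 1 -> FAULT, evict 3, frames=[2,1] (faults so far: 3)
  step 7: ref 2 -> HIT, frames=[2,1] (faults so far: 3)
  step 8: ref 1 -> HIT, frames=[2,1] (faults so far: 3)
  step 9: ref 4 -> FAULT, evict 1, frames=[2,4] (faults so far: 4)
  step 10: ref 4 -> HIT, frames=[2,4] (faults so far: 4)
  Optimal total faults: 4

Answer: 5 4 4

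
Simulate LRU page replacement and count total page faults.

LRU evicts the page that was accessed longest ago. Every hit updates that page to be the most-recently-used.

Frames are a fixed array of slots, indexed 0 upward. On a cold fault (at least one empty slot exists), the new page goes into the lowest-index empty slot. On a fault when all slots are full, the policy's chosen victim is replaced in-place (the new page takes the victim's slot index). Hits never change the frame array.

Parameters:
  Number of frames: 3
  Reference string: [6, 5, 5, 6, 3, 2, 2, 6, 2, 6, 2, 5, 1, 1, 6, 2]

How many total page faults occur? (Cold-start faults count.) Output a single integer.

Step 0: ref 6 → FAULT, frames=[6,-,-]
Step 1: ref 5 → FAULT, frames=[6,5,-]
Step 2: ref 5 → HIT, frames=[6,5,-]
Step 3: ref 6 → HIT, frames=[6,5,-]
Step 4: ref 3 → FAULT, frames=[6,5,3]
Step 5: ref 2 → FAULT (evict 5), frames=[6,2,3]
Step 6: ref 2 → HIT, frames=[6,2,3]
Step 7: ref 6 → HIT, frames=[6,2,3]
Step 8: ref 2 → HIT, frames=[6,2,3]
Step 9: ref 6 → HIT, frames=[6,2,3]
Step 10: ref 2 → HIT, frames=[6,2,3]
Step 11: ref 5 → FAULT (evict 3), frames=[6,2,5]
Step 12: ref 1 → FAULT (evict 6), frames=[1,2,5]
Step 13: ref 1 → HIT, frames=[1,2,5]
Step 14: ref 6 → FAULT (evict 2), frames=[1,6,5]
Step 15: ref 2 → FAULT (evict 5), frames=[1,6,2]
Total faults: 8

Answer: 8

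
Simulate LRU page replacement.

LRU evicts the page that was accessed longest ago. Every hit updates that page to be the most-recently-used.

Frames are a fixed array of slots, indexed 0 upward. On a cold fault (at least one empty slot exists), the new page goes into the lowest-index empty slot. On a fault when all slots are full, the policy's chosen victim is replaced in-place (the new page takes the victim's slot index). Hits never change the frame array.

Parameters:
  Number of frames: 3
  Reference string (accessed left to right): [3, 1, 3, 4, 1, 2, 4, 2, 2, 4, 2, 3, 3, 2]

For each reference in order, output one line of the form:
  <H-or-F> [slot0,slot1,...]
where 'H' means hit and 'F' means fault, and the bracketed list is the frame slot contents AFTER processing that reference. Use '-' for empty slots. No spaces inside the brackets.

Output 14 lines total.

F [3,-,-]
F [3,1,-]
H [3,1,-]
F [3,1,4]
H [3,1,4]
F [2,1,4]
H [2,1,4]
H [2,1,4]
H [2,1,4]
H [2,1,4]
H [2,1,4]
F [2,3,4]
H [2,3,4]
H [2,3,4]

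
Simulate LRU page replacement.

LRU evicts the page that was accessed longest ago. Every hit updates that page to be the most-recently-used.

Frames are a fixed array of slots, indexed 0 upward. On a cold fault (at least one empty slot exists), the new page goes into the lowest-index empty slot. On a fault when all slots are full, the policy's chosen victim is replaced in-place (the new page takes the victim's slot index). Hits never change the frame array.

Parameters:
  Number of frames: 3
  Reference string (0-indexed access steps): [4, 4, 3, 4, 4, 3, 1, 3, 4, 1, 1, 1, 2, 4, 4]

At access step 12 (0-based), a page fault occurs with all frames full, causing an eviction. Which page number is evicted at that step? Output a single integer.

Answer: 3

Derivation:
Step 0: ref 4 -> FAULT, frames=[4,-,-]
Step 1: ref 4 -> HIT, frames=[4,-,-]
Step 2: ref 3 -> FAULT, frames=[4,3,-]
Step 3: ref 4 -> HIT, frames=[4,3,-]
Step 4: ref 4 -> HIT, frames=[4,3,-]
Step 5: ref 3 -> HIT, frames=[4,3,-]
Step 6: ref 1 -> FAULT, frames=[4,3,1]
Step 7: ref 3 -> HIT, frames=[4,3,1]
Step 8: ref 4 -> HIT, frames=[4,3,1]
Step 9: ref 1 -> HIT, frames=[4,3,1]
Step 10: ref 1 -> HIT, frames=[4,3,1]
Step 11: ref 1 -> HIT, frames=[4,3,1]
Step 12: ref 2 -> FAULT, evict 3, frames=[4,2,1]
At step 12: evicted page 3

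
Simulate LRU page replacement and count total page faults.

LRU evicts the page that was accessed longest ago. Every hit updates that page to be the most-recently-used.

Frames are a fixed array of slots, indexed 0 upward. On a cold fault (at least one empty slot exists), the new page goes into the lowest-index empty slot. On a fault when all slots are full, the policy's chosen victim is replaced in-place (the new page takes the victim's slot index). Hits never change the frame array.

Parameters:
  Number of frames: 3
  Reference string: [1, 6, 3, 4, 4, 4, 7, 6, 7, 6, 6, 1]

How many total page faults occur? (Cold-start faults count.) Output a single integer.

Step 0: ref 1 → FAULT, frames=[1,-,-]
Step 1: ref 6 → FAULT, frames=[1,6,-]
Step 2: ref 3 → FAULT, frames=[1,6,3]
Step 3: ref 4 → FAULT (evict 1), frames=[4,6,3]
Step 4: ref 4 → HIT, frames=[4,6,3]
Step 5: ref 4 → HIT, frames=[4,6,3]
Step 6: ref 7 → FAULT (evict 6), frames=[4,7,3]
Step 7: ref 6 → FAULT (evict 3), frames=[4,7,6]
Step 8: ref 7 → HIT, frames=[4,7,6]
Step 9: ref 6 → HIT, frames=[4,7,6]
Step 10: ref 6 → HIT, frames=[4,7,6]
Step 11: ref 1 → FAULT (evict 4), frames=[1,7,6]
Total faults: 7

Answer: 7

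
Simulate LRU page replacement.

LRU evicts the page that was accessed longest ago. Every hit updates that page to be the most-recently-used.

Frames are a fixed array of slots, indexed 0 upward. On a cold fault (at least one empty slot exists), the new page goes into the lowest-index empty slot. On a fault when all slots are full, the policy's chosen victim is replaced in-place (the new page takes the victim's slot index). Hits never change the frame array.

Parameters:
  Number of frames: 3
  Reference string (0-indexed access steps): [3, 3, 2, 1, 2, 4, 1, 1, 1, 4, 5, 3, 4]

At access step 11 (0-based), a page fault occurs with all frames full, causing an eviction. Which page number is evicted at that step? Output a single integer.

Step 0: ref 3 -> FAULT, frames=[3,-,-]
Step 1: ref 3 -> HIT, frames=[3,-,-]
Step 2: ref 2 -> FAULT, frames=[3,2,-]
Step 3: ref 1 -> FAULT, frames=[3,2,1]
Step 4: ref 2 -> HIT, frames=[3,2,1]
Step 5: ref 4 -> FAULT, evict 3, frames=[4,2,1]
Step 6: ref 1 -> HIT, frames=[4,2,1]
Step 7: ref 1 -> HIT, frames=[4,2,1]
Step 8: ref 1 -> HIT, frames=[4,2,1]
Step 9: ref 4 -> HIT, frames=[4,2,1]
Step 10: ref 5 -> FAULT, evict 2, frames=[4,5,1]
Step 11: ref 3 -> FAULT, evict 1, frames=[4,5,3]
At step 11: evicted page 1

Answer: 1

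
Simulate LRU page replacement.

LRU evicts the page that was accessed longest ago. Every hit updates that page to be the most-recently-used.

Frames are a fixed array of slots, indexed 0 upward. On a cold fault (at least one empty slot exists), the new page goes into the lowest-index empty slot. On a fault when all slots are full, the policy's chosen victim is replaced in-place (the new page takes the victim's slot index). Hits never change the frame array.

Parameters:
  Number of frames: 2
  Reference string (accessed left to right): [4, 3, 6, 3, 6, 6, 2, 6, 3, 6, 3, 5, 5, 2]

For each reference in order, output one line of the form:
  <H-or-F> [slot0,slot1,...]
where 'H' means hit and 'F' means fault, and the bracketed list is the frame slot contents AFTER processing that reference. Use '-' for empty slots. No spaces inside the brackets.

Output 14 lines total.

F [4,-]
F [4,3]
F [6,3]
H [6,3]
H [6,3]
H [6,3]
F [6,2]
H [6,2]
F [6,3]
H [6,3]
H [6,3]
F [5,3]
H [5,3]
F [5,2]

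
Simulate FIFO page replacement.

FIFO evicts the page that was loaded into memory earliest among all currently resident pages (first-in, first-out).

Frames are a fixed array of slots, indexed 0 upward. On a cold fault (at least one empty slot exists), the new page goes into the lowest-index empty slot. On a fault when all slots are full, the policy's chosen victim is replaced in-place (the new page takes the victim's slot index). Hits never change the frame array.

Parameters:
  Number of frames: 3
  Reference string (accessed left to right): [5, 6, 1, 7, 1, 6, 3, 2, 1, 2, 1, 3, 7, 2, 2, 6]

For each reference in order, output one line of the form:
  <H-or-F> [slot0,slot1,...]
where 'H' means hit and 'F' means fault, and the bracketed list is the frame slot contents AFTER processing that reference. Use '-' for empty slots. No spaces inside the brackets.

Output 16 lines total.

F [5,-,-]
F [5,6,-]
F [5,6,1]
F [7,6,1]
H [7,6,1]
H [7,6,1]
F [7,3,1]
F [7,3,2]
F [1,3,2]
H [1,3,2]
H [1,3,2]
H [1,3,2]
F [1,7,2]
H [1,7,2]
H [1,7,2]
F [1,7,6]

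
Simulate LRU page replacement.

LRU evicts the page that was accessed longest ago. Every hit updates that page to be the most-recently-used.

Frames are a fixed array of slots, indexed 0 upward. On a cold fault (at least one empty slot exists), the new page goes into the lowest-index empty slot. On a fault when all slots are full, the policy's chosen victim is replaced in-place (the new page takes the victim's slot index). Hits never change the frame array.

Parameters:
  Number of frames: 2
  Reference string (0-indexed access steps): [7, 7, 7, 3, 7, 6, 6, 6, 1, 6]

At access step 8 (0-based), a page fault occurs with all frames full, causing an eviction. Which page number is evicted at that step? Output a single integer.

Step 0: ref 7 -> FAULT, frames=[7,-]
Step 1: ref 7 -> HIT, frames=[7,-]
Step 2: ref 7 -> HIT, frames=[7,-]
Step 3: ref 3 -> FAULT, frames=[7,3]
Step 4: ref 7 -> HIT, frames=[7,3]
Step 5: ref 6 -> FAULT, evict 3, frames=[7,6]
Step 6: ref 6 -> HIT, frames=[7,6]
Step 7: ref 6 -> HIT, frames=[7,6]
Step 8: ref 1 -> FAULT, evict 7, frames=[1,6]
At step 8: evicted page 7

Answer: 7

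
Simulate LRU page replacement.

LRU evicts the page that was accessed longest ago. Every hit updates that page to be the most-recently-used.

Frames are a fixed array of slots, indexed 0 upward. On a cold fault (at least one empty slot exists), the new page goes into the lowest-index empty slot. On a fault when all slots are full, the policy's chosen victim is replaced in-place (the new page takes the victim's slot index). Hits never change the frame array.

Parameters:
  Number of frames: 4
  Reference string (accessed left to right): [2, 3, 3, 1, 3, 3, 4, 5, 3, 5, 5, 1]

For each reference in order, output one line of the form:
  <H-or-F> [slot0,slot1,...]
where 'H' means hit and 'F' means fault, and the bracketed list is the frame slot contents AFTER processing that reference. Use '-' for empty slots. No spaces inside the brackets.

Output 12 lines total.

F [2,-,-,-]
F [2,3,-,-]
H [2,3,-,-]
F [2,3,1,-]
H [2,3,1,-]
H [2,3,1,-]
F [2,3,1,4]
F [5,3,1,4]
H [5,3,1,4]
H [5,3,1,4]
H [5,3,1,4]
H [5,3,1,4]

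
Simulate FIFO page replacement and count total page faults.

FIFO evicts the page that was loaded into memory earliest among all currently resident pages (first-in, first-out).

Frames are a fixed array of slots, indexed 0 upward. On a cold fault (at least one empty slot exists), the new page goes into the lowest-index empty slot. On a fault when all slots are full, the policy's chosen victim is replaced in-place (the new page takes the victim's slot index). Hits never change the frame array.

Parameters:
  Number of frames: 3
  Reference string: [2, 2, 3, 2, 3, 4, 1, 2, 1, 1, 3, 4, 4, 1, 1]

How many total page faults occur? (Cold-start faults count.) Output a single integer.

Answer: 8

Derivation:
Step 0: ref 2 → FAULT, frames=[2,-,-]
Step 1: ref 2 → HIT, frames=[2,-,-]
Step 2: ref 3 → FAULT, frames=[2,3,-]
Step 3: ref 2 → HIT, frames=[2,3,-]
Step 4: ref 3 → HIT, frames=[2,3,-]
Step 5: ref 4 → FAULT, frames=[2,3,4]
Step 6: ref 1 → FAULT (evict 2), frames=[1,3,4]
Step 7: ref 2 → FAULT (evict 3), frames=[1,2,4]
Step 8: ref 1 → HIT, frames=[1,2,4]
Step 9: ref 1 → HIT, frames=[1,2,4]
Step 10: ref 3 → FAULT (evict 4), frames=[1,2,3]
Step 11: ref 4 → FAULT (evict 1), frames=[4,2,3]
Step 12: ref 4 → HIT, frames=[4,2,3]
Step 13: ref 1 → FAULT (evict 2), frames=[4,1,3]
Step 14: ref 1 → HIT, frames=[4,1,3]
Total faults: 8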